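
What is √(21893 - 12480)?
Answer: √9413 ≈ 97.021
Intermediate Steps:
√(21893 - 12480) = √9413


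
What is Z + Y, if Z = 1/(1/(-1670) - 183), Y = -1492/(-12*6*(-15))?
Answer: -114443803/82514970 ≈ -1.3869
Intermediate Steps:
Y = -373/270 (Y = -1492/((-72*(-15))) = -1492/1080 = -1492*1/1080 = -373/270 ≈ -1.3815)
Z = -1670/305611 (Z = 1/(-1/1670 - 183) = 1/(-305611/1670) = -1670/305611 ≈ -0.0054645)
Z + Y = -1670/305611 - 373/270 = -114443803/82514970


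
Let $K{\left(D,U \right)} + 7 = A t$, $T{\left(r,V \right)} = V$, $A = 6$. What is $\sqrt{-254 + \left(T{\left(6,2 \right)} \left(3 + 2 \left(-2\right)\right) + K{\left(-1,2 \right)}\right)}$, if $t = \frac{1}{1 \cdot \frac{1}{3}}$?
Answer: $7 i \sqrt{5} \approx 15.652 i$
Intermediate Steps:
$t = 3$ ($t = \frac{1}{1 \cdot \frac{1}{3}} = \frac{1}{\frac{1}{3}} = 3$)
$K{\left(D,U \right)} = 11$ ($K{\left(D,U \right)} = -7 + 6 \cdot 3 = -7 + 18 = 11$)
$\sqrt{-254 + \left(T{\left(6,2 \right)} \left(3 + 2 \left(-2\right)\right) + K{\left(-1,2 \right)}\right)} = \sqrt{-254 + \left(2 \left(3 + 2 \left(-2\right)\right) + 11\right)} = \sqrt{-254 + \left(2 \left(3 - 4\right) + 11\right)} = \sqrt{-254 + \left(2 \left(-1\right) + 11\right)} = \sqrt{-254 + \left(-2 + 11\right)} = \sqrt{-254 + 9} = \sqrt{-245} = 7 i \sqrt{5}$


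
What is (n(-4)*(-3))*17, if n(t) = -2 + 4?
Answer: -102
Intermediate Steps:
n(t) = 2
(n(-4)*(-3))*17 = (2*(-3))*17 = -6*17 = -102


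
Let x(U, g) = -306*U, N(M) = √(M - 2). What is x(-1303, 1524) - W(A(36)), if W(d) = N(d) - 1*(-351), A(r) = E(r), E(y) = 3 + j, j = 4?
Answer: 398367 - √5 ≈ 3.9837e+5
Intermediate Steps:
N(M) = √(-2 + M)
E(y) = 7 (E(y) = 3 + 4 = 7)
A(r) = 7
W(d) = 351 + √(-2 + d) (W(d) = √(-2 + d) - 1*(-351) = √(-2 + d) + 351 = 351 + √(-2 + d))
x(-1303, 1524) - W(A(36)) = -306*(-1303) - (351 + √(-2 + 7)) = 398718 - (351 + √5) = 398718 + (-351 - √5) = 398367 - √5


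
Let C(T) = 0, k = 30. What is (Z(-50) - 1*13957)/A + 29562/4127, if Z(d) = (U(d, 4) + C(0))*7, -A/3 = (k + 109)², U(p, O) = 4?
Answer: 590329063/79737767 ≈ 7.4034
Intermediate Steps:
A = -57963 (A = -3*(30 + 109)² = -3*139² = -3*19321 = -57963)
Z(d) = 28 (Z(d) = (4 + 0)*7 = 4*7 = 28)
(Z(-50) - 1*13957)/A + 29562/4127 = (28 - 1*13957)/(-57963) + 29562/4127 = (28 - 13957)*(-1/57963) + 29562*(1/4127) = -13929*(-1/57963) + 29562/4127 = 4643/19321 + 29562/4127 = 590329063/79737767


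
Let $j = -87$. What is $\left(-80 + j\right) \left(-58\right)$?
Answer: $9686$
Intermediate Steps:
$\left(-80 + j\right) \left(-58\right) = \left(-80 - 87\right) \left(-58\right) = \left(-167\right) \left(-58\right) = 9686$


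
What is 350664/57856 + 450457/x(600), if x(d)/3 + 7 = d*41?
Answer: 6491659931/533569728 ≈ 12.166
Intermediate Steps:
x(d) = -21 + 123*d (x(d) = -21 + 3*(d*41) = -21 + 3*(41*d) = -21 + 123*d)
350664/57856 + 450457/x(600) = 350664/57856 + 450457/(-21 + 123*600) = 350664*(1/57856) + 450457/(-21 + 73800) = 43833/7232 + 450457/73779 = 6491659931/533569728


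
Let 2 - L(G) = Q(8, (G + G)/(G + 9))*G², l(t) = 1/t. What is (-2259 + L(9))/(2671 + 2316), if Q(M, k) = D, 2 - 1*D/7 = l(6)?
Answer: -6593/9974 ≈ -0.66102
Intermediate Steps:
D = 77/6 (D = 14 - 7/6 = 77/6 ≈ 12.833)
Q(M, k) = 77/6
L(G) = 2 - 77*G²/6
(-2259 + L(9))/(2671 + 2316) = (-2259 + (2 - 77/6*9²))/(2671 + 2316) = (-2259 + (2 - 77/6*81))/4987 = (-2259 + (2 - 2079/2))*(1/4987) = (-2259 - 2075/2)*(1/4987) = -6593/2*1/4987 = -6593/9974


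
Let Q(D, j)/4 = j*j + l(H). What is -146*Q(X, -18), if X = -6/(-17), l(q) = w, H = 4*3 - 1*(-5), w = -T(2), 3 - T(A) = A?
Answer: -188632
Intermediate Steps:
T(A) = 3 - A
w = -1 (w = -(3 - 1*2) = -(3 - 2) = -1*1 = -1)
H = 17 (H = 12 + 5 = 17)
l(q) = -1
X = 6/17 (X = -6*(-1/17) = 6/17 ≈ 0.35294)
Q(D, j) = -4 + 4*j² (Q(D, j) = 4*(j*j - 1) = 4*(j² - 1) = 4*(-1 + j²) = -4 + 4*j²)
-146*Q(X, -18) = -146*(-4 + 4*(-18)²) = -146*(-4 + 4*324) = -146*(-4 + 1296) = -146*1292 = -188632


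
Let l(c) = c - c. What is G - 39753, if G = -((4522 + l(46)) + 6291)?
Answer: -50566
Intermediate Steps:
l(c) = 0
G = -10813 (G = -((4522 + 0) + 6291) = -(4522 + 6291) = -1*10813 = -10813)
G - 39753 = -10813 - 39753 = -50566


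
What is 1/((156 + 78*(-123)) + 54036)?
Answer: 1/44598 ≈ 2.2423e-5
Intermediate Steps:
1/((156 + 78*(-123)) + 54036) = 1/((156 - 9594) + 54036) = 1/(-9438 + 54036) = 1/44598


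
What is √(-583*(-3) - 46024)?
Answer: 5*I*√1771 ≈ 210.42*I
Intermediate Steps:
√(-583*(-3) - 46024) = √(1749 - 46024) = √(-44275) = 5*I*√1771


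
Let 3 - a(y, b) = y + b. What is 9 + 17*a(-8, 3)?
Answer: 145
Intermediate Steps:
a(y, b) = 3 - b - y (a(y, b) = 3 - (y + b) = 3 - (b + y) = 3 + (-b - y) = 3 - b - y)
9 + 17*a(-8, 3) = 9 + 17*(3 - 1*3 - 1*(-8)) = 9 + 17*(3 - 3 + 8) = 9 + 17*8 = 9 + 136 = 145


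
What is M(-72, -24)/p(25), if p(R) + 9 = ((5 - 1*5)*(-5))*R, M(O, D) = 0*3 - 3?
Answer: 1/3 ≈ 0.33333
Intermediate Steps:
M(O, D) = -3 (M(O, D) = 0 - 3 = -3)
p(R) = -9 (p(R) = -9 + ((5 - 1*5)*(-5))*R = -9 + ((5 - 5)*(-5))*R = -9 + (0*(-5))*R = -9 + 0*R = -9 + 0 = -9)
M(-72, -24)/p(25) = -3/(-9) = -3*(-1/9) = 1/3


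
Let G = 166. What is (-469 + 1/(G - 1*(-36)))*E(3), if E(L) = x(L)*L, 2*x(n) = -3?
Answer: 852633/404 ≈ 2110.5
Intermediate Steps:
x(n) = -3/2 (x(n) = (½)*(-3) = -3/2)
E(L) = -3*L/2
(-469 + 1/(G - 1*(-36)))*E(3) = (-469 + 1/(166 - 1*(-36)))*(-3/2*3) = (-469 + 1/(166 + 36))*(-9/2) = (-469 + 1/202)*(-9/2) = -94737/202*(-9/2) = 852633/404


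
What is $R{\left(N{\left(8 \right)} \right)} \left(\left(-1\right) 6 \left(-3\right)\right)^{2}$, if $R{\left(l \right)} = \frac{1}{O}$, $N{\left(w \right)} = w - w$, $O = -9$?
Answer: $-36$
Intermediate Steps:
$N{\left(w \right)} = 0$
$R{\left(l \right)} = - \frac{1}{9}$ ($R{\left(l \right)} = \frac{1}{-9} = - \frac{1}{9}$)
$R{\left(N{\left(8 \right)} \right)} \left(\left(-1\right) 6 \left(-3\right)\right)^{2} = - \frac{\left(\left(-1\right) 6 \left(-3\right)\right)^{2}}{9} = - \frac{\left(\left(-6\right) \left(-3\right)\right)^{2}}{9} = - \frac{18^{2}}{9} = \left(- \frac{1}{9}\right) 324 = -36$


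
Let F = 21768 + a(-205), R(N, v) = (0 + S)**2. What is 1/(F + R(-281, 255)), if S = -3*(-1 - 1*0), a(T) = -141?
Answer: 1/21636 ≈ 4.6219e-5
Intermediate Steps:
S = 3 (S = -3*(-1 + 0) = -3*(-1) = 3)
R(N, v) = 9 (R(N, v) = (0 + 3)**2 = 3**2 = 9)
F = 21627 (F = 21768 - 141 = 21627)
1/(F + R(-281, 255)) = 1/(21627 + 9) = 1/21636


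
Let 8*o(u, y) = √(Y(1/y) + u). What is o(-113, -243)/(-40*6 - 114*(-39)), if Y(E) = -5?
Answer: I*√118/33648 ≈ 0.00032284*I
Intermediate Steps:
o(u, y) = √(-5 + u)/8
o(-113, -243)/(-40*6 - 114*(-39)) = (√(-5 - 113)/8)/(-40*6 - 114*(-39)) = (√(-118)/8)/(-240 + 4446) = ((I*√118)/8)/4206 = (I*√118/8)*(1/4206) = I*√118/33648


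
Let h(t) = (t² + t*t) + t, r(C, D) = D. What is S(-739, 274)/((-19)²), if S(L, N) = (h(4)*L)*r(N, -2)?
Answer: 53208/361 ≈ 147.39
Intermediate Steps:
h(t) = t + 2*t² (h(t) = (t² + t²) + t = 2*t² + t = t + 2*t²)
S(L, N) = -72*L (S(L, N) = ((4*(1 + 2*4))*L)*(-2) = ((4*(1 + 8))*L)*(-2) = ((4*9)*L)*(-2) = (36*L)*(-2) = -72*L)
S(-739, 274)/((-19)²) = (-72*(-739))/((-19)²) = 53208/361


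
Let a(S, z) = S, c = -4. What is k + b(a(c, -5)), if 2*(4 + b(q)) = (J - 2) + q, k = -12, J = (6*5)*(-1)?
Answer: -34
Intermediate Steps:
J = -30 (J = 30*(-1) = -30)
b(q) = -20 + q/2 (b(q) = -4 + ((-30 - 2) + q)/2 = -4 + (-32 + q)/2 = -4 + (-16 + q/2) = -20 + q/2)
k + b(a(c, -5)) = -12 + (-20 + (1/2)*(-4)) = -12 + (-20 - 2) = -12 - 22 = -34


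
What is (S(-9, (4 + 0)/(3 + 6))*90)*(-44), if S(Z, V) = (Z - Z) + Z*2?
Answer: 71280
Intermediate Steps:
S(Z, V) = 2*Z (S(Z, V) = 0 + 2*Z = 2*Z)
(S(-9, (4 + 0)/(3 + 6))*90)*(-44) = ((2*(-9))*90)*(-44) = -18*90*(-44) = -1620*(-44) = 71280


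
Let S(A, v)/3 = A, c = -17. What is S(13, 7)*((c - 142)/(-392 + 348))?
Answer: 6201/44 ≈ 140.93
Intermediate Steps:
S(A, v) = 3*A
S(13, 7)*((c - 142)/(-392 + 348)) = (3*13)*((-17 - 142)/(-392 + 348)) = 39*(-159/(-44)) = 39*(-159*(-1/44)) = 39*(159/44) = 6201/44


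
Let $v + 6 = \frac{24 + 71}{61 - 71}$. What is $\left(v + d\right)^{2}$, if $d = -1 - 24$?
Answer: $\frac{6561}{4} \approx 1640.3$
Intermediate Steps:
$v = - \frac{31}{2}$ ($v = -6 + \frac{24 + 71}{61 - 71} = -6 + \frac{95}{-10} = -6 + 95 \left(- \frac{1}{10}\right) = -6 - \frac{19}{2} = - \frac{31}{2} \approx -15.5$)
$d = -25$
$\left(v + d\right)^{2} = \left(- \frac{31}{2} - 25\right)^{2} = \left(- \frac{81}{2}\right)^{2} = \frac{6561}{4}$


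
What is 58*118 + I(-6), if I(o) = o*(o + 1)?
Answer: 6874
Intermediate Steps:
I(o) = o*(1 + o)
58*118 + I(-6) = 58*118 - 6*(1 - 6) = 6844 - 6*(-5) = 6844 + 30 = 6874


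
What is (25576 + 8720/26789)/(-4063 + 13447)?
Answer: 85645523/31423497 ≈ 2.7255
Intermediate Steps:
(25576 + 8720/26789)/(-4063 + 13447) = (25576 + 8720*(1/26789))/9384 = (25576 + 8720/26789)*(1/9384) = (685164184/26789)*(1/9384) = 85645523/31423497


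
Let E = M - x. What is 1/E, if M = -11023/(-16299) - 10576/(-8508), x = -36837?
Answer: 11555991/425710220626 ≈ 2.7145e-5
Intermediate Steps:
M = 22180159/11555991 (M = -11023*(-1/16299) - 10576*(-1/8508) = 11023/16299 + 2644/2127 = 22180159/11555991 ≈ 1.9194)
E = 425710220626/11555991 (E = 22180159/11555991 - 1*(-36837) = 22180159/11555991 + 36837 = 425710220626/11555991 ≈ 36839.)
1/E = 1/(425710220626/11555991) = 11555991/425710220626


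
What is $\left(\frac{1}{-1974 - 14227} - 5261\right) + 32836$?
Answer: $\frac{446742574}{16201} \approx 27575.0$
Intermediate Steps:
$\left(\frac{1}{-1974 - 14227} - 5261\right) + 32836 = \left(\frac{1}{-16201} - 5261\right) + 32836 = \left(- \frac{1}{16201} - 5261\right) + 32836 = - \frac{85233462}{16201} + 32836 = \frac{446742574}{16201}$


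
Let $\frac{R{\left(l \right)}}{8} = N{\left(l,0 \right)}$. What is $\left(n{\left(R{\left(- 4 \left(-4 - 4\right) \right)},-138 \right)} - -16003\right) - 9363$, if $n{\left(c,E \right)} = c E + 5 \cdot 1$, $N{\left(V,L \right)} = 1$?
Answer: $5541$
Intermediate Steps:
$R{\left(l \right)} = 8$ ($R{\left(l \right)} = 8 \cdot 1 = 8$)
$n{\left(c,E \right)} = 5 + E c$ ($n{\left(c,E \right)} = E c + 5 = 5 + E c$)
$\left(n{\left(R{\left(- 4 \left(-4 - 4\right) \right)},-138 \right)} - -16003\right) - 9363 = \left(\left(5 - 1104\right) - -16003\right) - 9363 = \left(\left(5 - 1104\right) + 16003\right) - 9363 = \left(-1099 + 16003\right) - 9363 = 14904 - 9363 = 5541$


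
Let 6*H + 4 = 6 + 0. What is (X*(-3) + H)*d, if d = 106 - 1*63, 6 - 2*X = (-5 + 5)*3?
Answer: -1118/3 ≈ -372.67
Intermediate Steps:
H = 1/3 (H = -2/3 + (6 + 0)/6 = -2/3 + (1/6)*6 = -2/3 + 1 = 1/3 ≈ 0.33333)
X = 3 (X = 3 - (-5 + 5)*3/2 = 3 - 0*3 = 3 - 1/2*0 = 3 + 0 = 3)
d = 43 (d = 106 - 63 = 43)
(X*(-3) + H)*d = (3*(-3) + 1/3)*43 = (-9 + 1/3)*43 = -26/3*43 = -1118/3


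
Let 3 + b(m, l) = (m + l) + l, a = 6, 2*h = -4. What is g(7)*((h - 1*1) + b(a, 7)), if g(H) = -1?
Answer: -14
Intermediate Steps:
h = -2 (h = (½)*(-4) = -2)
b(m, l) = -3 + m + 2*l (b(m, l) = -3 + ((m + l) + l) = -3 + ((l + m) + l) = -3 + (m + 2*l) = -3 + m + 2*l)
g(7)*((h - 1*1) + b(a, 7)) = -((-2 - 1*1) + (-3 + 6 + 2*7)) = -((-2 - 1) + (-3 + 6 + 14)) = -(-3 + 17) = -1*14 = -14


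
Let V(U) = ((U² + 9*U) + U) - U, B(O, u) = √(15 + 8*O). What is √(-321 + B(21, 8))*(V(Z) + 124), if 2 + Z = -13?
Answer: 214*√(-321 + √183) ≈ 3752.5*I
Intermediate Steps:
Z = -15 (Z = -2 - 13 = -15)
V(U) = U² + 9*U (V(U) = (U² + 10*U) - U = U² + 9*U)
√(-321 + B(21, 8))*(V(Z) + 124) = √(-321 + √(15 + 8*21))*(-15*(9 - 15) + 124) = √(-321 + √(15 + 168))*(-15*(-6) + 124) = √(-321 + √183)*(90 + 124) = √(-321 + √183)*214 = 214*√(-321 + √183)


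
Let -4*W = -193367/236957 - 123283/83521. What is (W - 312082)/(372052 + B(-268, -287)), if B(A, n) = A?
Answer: -12352735636278389/14715869221590096 ≈ -0.83942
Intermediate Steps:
W = 22681487519/39581771194 (W = -(-193367/236957 - 123283/83521)/4 = -¼*(-45362975038/19790885597) = 22681487519/39581771194 ≈ 0.57303)
(W - 312082)/(372052 + B(-268, -287)) = (22681487519/39581771194 - 312082)/(372052 - 268) = -12352735636278389/39581771194/371784 = -12352735636278389/39581771194*1/371784 = -12352735636278389/14715869221590096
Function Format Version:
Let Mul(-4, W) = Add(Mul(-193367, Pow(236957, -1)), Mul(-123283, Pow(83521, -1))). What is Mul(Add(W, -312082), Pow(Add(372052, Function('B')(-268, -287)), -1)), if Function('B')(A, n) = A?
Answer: Rational(-12352735636278389, 14715869221590096) ≈ -0.83942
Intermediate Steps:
W = Rational(22681487519, 39581771194) (W = Mul(Rational(-1, 4), Add(Mul(-193367, Pow(236957, -1)), Mul(-123283, Pow(83521, -1)))) = Mul(Rational(-1, 4), Add(Mul(-193367, Rational(1, 236957)), Mul(-123283, Rational(1, 83521)))) = Mul(Rational(-1, 4), Add(Rational(-193367, 236957), Rational(-123283, 83521))) = Mul(Rational(-1, 4), Rational(-45362975038, 19790885597)) = Rational(22681487519, 39581771194) ≈ 0.57303)
Mul(Add(W, -312082), Pow(Add(372052, Function('B')(-268, -287)), -1)) = Mul(Add(Rational(22681487519, 39581771194), -312082), Pow(Add(372052, -268), -1)) = Mul(Rational(-12352735636278389, 39581771194), Pow(371784, -1)) = Mul(Rational(-12352735636278389, 39581771194), Rational(1, 371784)) = Rational(-12352735636278389, 14715869221590096)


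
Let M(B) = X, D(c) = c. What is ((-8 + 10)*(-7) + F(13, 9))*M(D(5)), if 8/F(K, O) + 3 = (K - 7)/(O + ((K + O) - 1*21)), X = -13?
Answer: 676/3 ≈ 225.33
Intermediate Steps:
M(B) = -13
F(K, O) = 8/(-3 + (-7 + K)/(-21 + K + 2*O)) (F(K, O) = 8/(-3 + (K - 7)/(O + ((K + O) - 1*21))) = 8/(-3 + (-7 + K)/(O + ((K + O) - 21))) = 8/(-3 + (-7 + K)/(O + (-21 + K + O))) = 8/(-3 + (-7 + K)/(-21 + K + 2*O)))
((-8 + 10)*(-7) + F(13, 9))*M(D(5)) = ((-8 + 10)*(-7) + 4*(21 - 1*13 - 2*9)/(-28 + 13 + 3*9))*(-13) = (2*(-7) + 4*(21 - 13 - 18)/(-28 + 13 + 27))*(-13) = (-14 + 4*(-10)/12)*(-13) = (-14 + 4*(1/12)*(-10))*(-13) = (-14 - 10/3)*(-13) = -52/3*(-13) = 676/3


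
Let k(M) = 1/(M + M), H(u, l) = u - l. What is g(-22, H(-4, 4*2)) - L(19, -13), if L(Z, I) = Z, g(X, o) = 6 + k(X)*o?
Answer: -140/11 ≈ -12.727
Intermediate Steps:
k(M) = 1/(2*M)
g(X, o) = 6 + o/(2*X) (g(X, o) = 6 + (1/(2*X))*o = 6 + o/(2*X))
g(-22, H(-4, 4*2)) - L(19, -13) = (6 + (1/2)*(-4 - 4*2)/(-22)) - 1*19 = (6 + (1/2)*(-4 - 1*8)*(-1/22)) - 19 = (6 + (1/2)*(-4 - 8)*(-1/22)) - 19 = (6 + (1/2)*(-12)*(-1/22)) - 19 = (6 + 3/11) - 19 = 69/11 - 19 = -140/11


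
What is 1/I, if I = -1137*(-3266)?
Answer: 1/3713442 ≈ 2.6929e-7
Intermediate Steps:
I = 3713442
1/I = 1/3713442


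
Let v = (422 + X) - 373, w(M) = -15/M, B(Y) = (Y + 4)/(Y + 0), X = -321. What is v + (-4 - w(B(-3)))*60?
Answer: -3212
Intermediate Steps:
B(Y) = (4 + Y)/Y
v = -272 (v = (422 - 321) - 373 = 101 - 373 = -272)
v + (-4 - w(B(-3)))*60 = -272 + (-4 - (-15)/((4 - 3)/(-3)))*60 = -272 + (-4 - (-15)/((-⅓*1)))*60 = -272 + (-4 - (-15)/(-⅓))*60 = -272 + (-4 - (-15)*(-3))*60 = -272 + (-4 - 1*45)*60 = -272 + (-4 - 45)*60 = -272 - 49*60 = -272 - 2940 = -3212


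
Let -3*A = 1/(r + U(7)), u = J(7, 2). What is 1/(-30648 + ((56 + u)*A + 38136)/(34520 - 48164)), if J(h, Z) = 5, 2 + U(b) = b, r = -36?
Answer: -1268892/38892548725 ≈ -3.2626e-5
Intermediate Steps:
U(b) = -2 + b
u = 5
A = 1/93 (A = -1/(3*(-36 + (-2 + 7))) = -1/(3*(-36 + 5)) = -⅓/(-31) = -⅓*(-1/31) = 1/93 ≈ 0.010753)
1/(-30648 + ((56 + u)*A + 38136)/(34520 - 48164)) = 1/(-30648 + ((56 + 5)*(1/93) + 38136)/(34520 - 48164)) = 1/(-30648 + (61*(1/93) + 38136)/(-13644)) = 1/(-30648 + (61/93 + 38136)*(-1/13644)) = 1/(-30648 + (3546709/93)*(-1/13644)) = 1/(-30648 - 3546709/1268892) = 1/(-38892548725/1268892) = -1268892/38892548725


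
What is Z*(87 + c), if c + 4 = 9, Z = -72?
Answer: -6624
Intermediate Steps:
c = 5 (c = -4 + 9 = 5)
Z*(87 + c) = -72*(87 + 5) = -72*92 = -6624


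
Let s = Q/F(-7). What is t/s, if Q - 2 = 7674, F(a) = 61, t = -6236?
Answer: -95099/1919 ≈ -49.557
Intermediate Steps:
Q = 7676 (Q = 2 + 7674 = 7676)
s = 7676/61 ≈ 125.84
t/s = -6236/7676/61 = -6236*61/7676 = -95099/1919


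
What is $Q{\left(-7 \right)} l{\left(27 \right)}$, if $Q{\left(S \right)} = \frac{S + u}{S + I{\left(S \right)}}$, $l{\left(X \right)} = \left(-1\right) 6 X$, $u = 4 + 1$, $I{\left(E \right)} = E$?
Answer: $- \frac{162}{7} \approx -23.143$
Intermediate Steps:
$u = 5$
$l{\left(X \right)} = - 6 X$
$Q{\left(S \right)} = \frac{5 + S}{2 S}$ ($Q{\left(S \right)} = \frac{S + 5}{S + S} = \frac{5 + S}{2 S}$)
$Q{\left(-7 \right)} l{\left(27 \right)} = \frac{5 - 7}{2 \left(-7\right)} \left(\left(-6\right) 27\right) = \frac{1}{2} \left(- \frac{1}{7}\right) \left(-2\right) \left(-162\right) = \frac{1}{7} \left(-162\right) = - \frac{162}{7}$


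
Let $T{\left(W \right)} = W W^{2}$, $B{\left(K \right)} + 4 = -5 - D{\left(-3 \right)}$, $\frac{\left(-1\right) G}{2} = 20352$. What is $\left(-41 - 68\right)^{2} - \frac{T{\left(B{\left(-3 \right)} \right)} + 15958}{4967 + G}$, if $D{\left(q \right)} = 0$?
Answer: $\frac{424606526}{35737} \approx 11881.0$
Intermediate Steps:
$G = -40704$ ($G = \left(-2\right) 20352 = -40704$)
$B{\left(K \right)} = -9$ ($B{\left(K \right)} = -4 - 5 = -9$)
$T{\left(W \right)} = W^{3}$
$\left(-41 - 68\right)^{2} - \frac{T{\left(B{\left(-3 \right)} \right)} + 15958}{4967 + G} = \left(-41 - 68\right)^{2} - \frac{\left(-9\right)^{3} + 15958}{4967 - 40704} = \left(-109\right)^{2} - \frac{-729 + 15958}{-35737} = 11881 - 15229 \left(- \frac{1}{35737}\right) = 11881 - - \frac{15229}{35737} = 11881 + \frac{15229}{35737} = \frac{424606526}{35737}$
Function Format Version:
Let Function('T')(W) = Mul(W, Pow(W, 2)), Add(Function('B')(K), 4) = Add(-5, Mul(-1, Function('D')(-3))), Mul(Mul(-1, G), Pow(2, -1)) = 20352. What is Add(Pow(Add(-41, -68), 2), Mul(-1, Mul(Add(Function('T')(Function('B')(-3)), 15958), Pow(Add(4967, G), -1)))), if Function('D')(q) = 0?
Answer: Rational(424606526, 35737) ≈ 11881.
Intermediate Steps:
G = -40704 (G = Mul(-2, 20352) = -40704)
Function('B')(K) = -9 (Function('B')(K) = Add(-4, Add(-5, Mul(-1, 0))) = Add(-4, Add(-5, 0)) = Add(-4, -5) = -9)
Function('T')(W) = Pow(W, 3)
Add(Pow(Add(-41, -68), 2), Mul(-1, Mul(Add(Function('T')(Function('B')(-3)), 15958), Pow(Add(4967, G), -1)))) = Add(Pow(Add(-41, -68), 2), Mul(-1, Mul(Add(Pow(-9, 3), 15958), Pow(Add(4967, -40704), -1)))) = Add(Pow(-109, 2), Mul(-1, Mul(Add(-729, 15958), Pow(-35737, -1)))) = Add(11881, Mul(-1, Mul(15229, Rational(-1, 35737)))) = Add(11881, Mul(-1, Rational(-15229, 35737))) = Add(11881, Rational(15229, 35737)) = Rational(424606526, 35737)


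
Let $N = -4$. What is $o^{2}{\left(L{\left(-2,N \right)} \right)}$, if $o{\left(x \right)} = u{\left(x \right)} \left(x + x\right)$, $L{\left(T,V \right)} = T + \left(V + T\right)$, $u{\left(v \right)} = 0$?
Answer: $0$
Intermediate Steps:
$L{\left(T,V \right)} = V + 2 T$ ($L{\left(T,V \right)} = T + \left(T + V\right) = V + 2 T$)
$o{\left(x \right)} = 0$ ($o{\left(x \right)} = 0 \left(x + x\right) = 0 \cdot 2 x = 0$)
$o^{2}{\left(L{\left(-2,N \right)} \right)} = 0^{2} = 0$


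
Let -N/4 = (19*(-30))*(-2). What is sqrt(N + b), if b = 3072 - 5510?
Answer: I*sqrt(6998) ≈ 83.654*I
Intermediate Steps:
b = -2438
N = -4560 (N = -4*19*(-30)*(-2) = -(-2280)*(-2) = -4*1140 = -4560)
sqrt(N + b) = sqrt(-4560 - 2438) = sqrt(-6998) = I*sqrt(6998)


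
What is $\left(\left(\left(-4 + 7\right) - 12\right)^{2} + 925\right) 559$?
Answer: $562354$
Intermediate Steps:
$\left(\left(\left(-4 + 7\right) - 12\right)^{2} + 925\right) 559 = \left(\left(3 - 12\right)^{2} + 925\right) 559 = \left(\left(-9\right)^{2} + 925\right) 559 = \left(81 + 925\right) 559 = 1006 \cdot 559 = 562354$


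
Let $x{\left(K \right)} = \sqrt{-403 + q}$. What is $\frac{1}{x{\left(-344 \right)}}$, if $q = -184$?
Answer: $- \frac{i \sqrt{587}}{587} \approx - 0.041274 i$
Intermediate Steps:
$x{\left(K \right)} = i \sqrt{587}$ ($x{\left(K \right)} = \sqrt{-403 - 184} = \sqrt{-587} = i \sqrt{587}$)
$\frac{1}{x{\left(-344 \right)}} = \frac{1}{i \sqrt{587}} = - \frac{i \sqrt{587}}{587}$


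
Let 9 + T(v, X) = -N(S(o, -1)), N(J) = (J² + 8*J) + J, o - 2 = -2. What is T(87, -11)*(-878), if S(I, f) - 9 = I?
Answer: 150138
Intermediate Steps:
o = 0 (o = 2 - 2 = 0)
S(I, f) = 9 + I
N(J) = J² + 9*J
T(v, X) = -171 (T(v, X) = -9 - (9 + 0)*(9 + (9 + 0)) = -9 - 9*(9 + 9) = -9 - 9*18 = -9 - 1*162 = -9 - 162 = -171)
T(87, -11)*(-878) = -171*(-878) = 150138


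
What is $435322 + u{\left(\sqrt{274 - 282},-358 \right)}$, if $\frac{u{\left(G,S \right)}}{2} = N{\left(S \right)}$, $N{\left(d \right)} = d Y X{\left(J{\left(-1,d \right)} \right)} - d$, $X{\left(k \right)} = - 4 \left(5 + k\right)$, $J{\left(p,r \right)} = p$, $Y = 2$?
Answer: $458950$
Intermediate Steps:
$X{\left(k \right)} = -20 - 4 k$
$N{\left(d \right)} = - 33 d$ ($N{\left(d \right)} = d 2 \left(-20 - -4\right) - d = 2 d \left(-20 + 4\right) - d = 2 d \left(-16\right) - d = - 32 d - d = - 33 d$)
$u{\left(G,S \right)} = - 66 S$ ($u{\left(G,S \right)} = 2 \left(- 33 S\right) = - 66 S$)
$435322 + u{\left(\sqrt{274 - 282},-358 \right)} = 435322 - -23628 = 435322 + 23628 = 458950$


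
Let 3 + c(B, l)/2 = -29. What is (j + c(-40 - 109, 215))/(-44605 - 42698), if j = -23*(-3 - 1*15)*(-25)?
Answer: 10414/87303 ≈ 0.11929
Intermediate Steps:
c(B, l) = -64 (c(B, l) = -6 + 2*(-29) = -6 - 58 = -64)
j = -10350 (j = -23*(-3 - 15)*(-25) = -23*(-18)*(-25) = 414*(-25) = -10350)
(j + c(-40 - 109, 215))/(-44605 - 42698) = (-10350 - 64)/(-44605 - 42698) = -10414/(-87303) = -10414*(-1/87303) = 10414/87303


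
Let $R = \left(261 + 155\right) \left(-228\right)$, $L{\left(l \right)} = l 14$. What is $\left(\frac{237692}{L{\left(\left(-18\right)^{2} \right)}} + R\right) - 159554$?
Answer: $- \frac{41204635}{162} \approx -2.5435 \cdot 10^{5}$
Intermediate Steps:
$L{\left(l \right)} = 14 l$
$R = -94848$ ($R = 416 \left(-228\right) = -94848$)
$\left(\frac{237692}{L{\left(\left(-18\right)^{2} \right)}} + R\right) - 159554 = \left(\frac{237692}{14 \left(-18\right)^{2}} - 94848\right) - 159554 = \left(\frac{237692}{14 \cdot 324} - 94848\right) - 159554 = \left(\frac{237692}{4536} - 94848\right) - 159554 = \left(237692 \cdot \frac{1}{4536} - 94848\right) - 159554 = \left(\frac{8489}{162} - 94848\right) - 159554 = - \frac{15356887}{162} - 159554 = - \frac{41204635}{162}$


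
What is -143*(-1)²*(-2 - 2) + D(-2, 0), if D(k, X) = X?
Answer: 572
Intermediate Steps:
-143*(-1)²*(-2 - 2) + D(-2, 0) = -143*(-1)²*(-2 - 2) + 0 = -143*(-4) + 0 = 572 + 0 = 572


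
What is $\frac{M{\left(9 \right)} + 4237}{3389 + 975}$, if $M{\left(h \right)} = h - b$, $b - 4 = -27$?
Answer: $\frac{4269}{4364} \approx 0.97823$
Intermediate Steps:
$b = -23$ ($b = 4 - 27 = -23$)
$M{\left(h \right)} = 23 + h$ ($M{\left(h \right)} = h - -23 = h + 23 = 23 + h$)
$\frac{M{\left(9 \right)} + 4237}{3389 + 975} = \frac{\left(23 + 9\right) + 4237}{3389 + 975} = \frac{32 + 4237}{4364} = 4269 \cdot \frac{1}{4364} = \frac{4269}{4364}$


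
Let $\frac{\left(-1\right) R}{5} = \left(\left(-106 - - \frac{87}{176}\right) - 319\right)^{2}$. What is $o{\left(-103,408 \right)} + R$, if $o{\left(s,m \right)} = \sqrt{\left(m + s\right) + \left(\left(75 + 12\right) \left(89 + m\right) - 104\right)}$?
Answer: $- \frac{27910161845}{30976} + 4 \sqrt{2715} \approx -9.0082 \cdot 10^{5}$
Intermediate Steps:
$o{\left(s,m \right)} = \sqrt{7639 + s + 88 m}$ ($o{\left(s,m \right)} = \sqrt{\left(m + s\right) + \left(87 \left(89 + m\right) - 104\right)} = \sqrt{\left(m + s\right) + \left(\left(7743 + 87 m\right) - 104\right)} = \sqrt{\left(m + s\right) + \left(7639 + 87 m\right)} = \sqrt{7639 + s + 88 m}$)
$R = - \frac{27910161845}{30976}$ ($R = - 5 \left(\left(-106 - - \frac{87}{176}\right) - 319\right)^{2} = - 5 \left(\left(-106 + \frac{87}{176}\right) - 319\right)^{2} = - 5 \left(- \frac{18569}{176} - 319\right)^{2} = - 5 \left(- \frac{74713}{176}\right)^{2} = \left(-5\right) \frac{5582032369}{30976} = - \frac{27910161845}{30976} \approx -9.0103 \cdot 10^{5}$)
$o{\left(-103,408 \right)} + R = \sqrt{7639 - 103 + 88 \cdot 408} - \frac{27910161845}{30976} = \sqrt{7639 - 103 + 35904} - \frac{27910161845}{30976} = \sqrt{43440} - \frac{27910161845}{30976} = 4 \sqrt{2715} - \frac{27910161845}{30976} = - \frac{27910161845}{30976} + 4 \sqrt{2715}$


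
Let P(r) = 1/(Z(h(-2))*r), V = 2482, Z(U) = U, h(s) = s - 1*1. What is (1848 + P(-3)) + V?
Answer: 38971/9 ≈ 4330.1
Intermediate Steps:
h(s) = -1 + s (h(s) = s - 1 = -1 + s)
P(r) = -1/(3*r) (P(r) = 1/((-1 - 2)*r) = 1/(-3*r) = -1/(3*r))
(1848 + P(-3)) + V = (1848 - ⅓/(-3)) + 2482 = (1848 - ⅓*(-⅓)) + 2482 = (1848 + ⅑) + 2482 = 16633/9 + 2482 = 38971/9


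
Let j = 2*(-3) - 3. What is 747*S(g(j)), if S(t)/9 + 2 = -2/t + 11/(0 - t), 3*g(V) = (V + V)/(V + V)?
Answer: -275643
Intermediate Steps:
j = -9 (j = -6 - 3 = -9)
g(V) = 1/3 (g(V) = ((V + V)/(V + V))/3 = ((2*V)/((2*V)))/3 = ((2*V)*(1/(2*V)))/3 = (1/3)*1 = 1/3)
S(t) = -18 - 117/t (S(t) = -18 + 9*(-2/t + 11/(0 - t)) = -18 + 9*(-2/t + 11/((-t))) = -18 + 9*(-2/t + 11*(-1/t)) = -18 + 9*(-2/t - 11/t) = -18 + 9*(-13/t) = -18 - 117/t)
747*S(g(j)) = 747*(-18 - 117/1/3) = 747*(-18 - 117*3) = 747*(-18 - 351) = 747*(-369) = -275643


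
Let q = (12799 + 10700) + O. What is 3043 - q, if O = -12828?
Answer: -7628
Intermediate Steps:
q = 10671 (q = (12799 + 10700) - 12828 = 23499 - 12828 = 10671)
3043 - q = 3043 - 1*10671 = 3043 - 10671 = -7628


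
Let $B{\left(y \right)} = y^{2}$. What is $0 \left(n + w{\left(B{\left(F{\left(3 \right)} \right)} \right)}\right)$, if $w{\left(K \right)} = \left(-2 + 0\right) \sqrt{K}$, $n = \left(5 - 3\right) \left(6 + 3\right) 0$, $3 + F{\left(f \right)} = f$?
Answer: $0$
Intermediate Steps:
$F{\left(f \right)} = -3 + f$
$n = 0$ ($n = 2 \cdot 9 \cdot 0 = 2 \cdot 0 = 0$)
$w{\left(K \right)} = - 2 \sqrt{K}$
$0 \left(n + w{\left(B{\left(F{\left(3 \right)} \right)} \right)}\right) = 0 \left(0 - 2 \sqrt{\left(-3 + 3\right)^{2}}\right) = 0 \left(0 - 2 \sqrt{0^{2}}\right) = 0 \left(0 - 2 \sqrt{0}\right) = 0 \left(0 - 0\right) = 0 \left(0 + 0\right) = 0 \cdot 0 = 0$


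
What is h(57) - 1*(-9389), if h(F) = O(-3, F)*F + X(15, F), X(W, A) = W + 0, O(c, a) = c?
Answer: 9233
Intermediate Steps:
X(W, A) = W
h(F) = 15 - 3*F (h(F) = -3*F + 15 = 15 - 3*F)
h(57) - 1*(-9389) = (15 - 3*57) - 1*(-9389) = (15 - 171) + 9389 = -156 + 9389 = 9233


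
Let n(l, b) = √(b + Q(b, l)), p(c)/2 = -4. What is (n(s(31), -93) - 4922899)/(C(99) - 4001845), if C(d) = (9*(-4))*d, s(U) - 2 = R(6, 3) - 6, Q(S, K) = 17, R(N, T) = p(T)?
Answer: 4922899/4005409 - 2*I*√19/4005409 ≈ 1.2291 - 2.1765e-6*I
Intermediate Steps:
p(c) = -8 (p(c) = 2*(-4) = -8)
R(N, T) = -8
s(U) = -12 (s(U) = 2 + (-8 - 6) = 2 - 14 = -12)
C(d) = -36*d
n(l, b) = √(17 + b) (n(l, b) = √(b + 17) = √(17 + b))
(n(s(31), -93) - 4922899)/(C(99) - 4001845) = (√(17 - 93) - 4922899)/(-36*99 - 4001845) = (√(-76) - 4922899)/(-3564 - 4001845) = (2*I*√19 - 4922899)/(-4005409) = (-4922899 + 2*I*√19)*(-1/4005409) = 4922899/4005409 - 2*I*√19/4005409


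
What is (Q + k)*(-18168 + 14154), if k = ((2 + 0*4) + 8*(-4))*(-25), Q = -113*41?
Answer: 15586362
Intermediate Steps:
Q = -4633
k = 750 (k = ((2 + 0) - 32)*(-25) = (2 - 32)*(-25) = -30*(-25) = 750)
(Q + k)*(-18168 + 14154) = (-4633 + 750)*(-18168 + 14154) = -3883*(-4014) = 15586362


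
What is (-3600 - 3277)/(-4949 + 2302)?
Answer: 6877/2647 ≈ 2.5980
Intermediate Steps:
(-3600 - 3277)/(-4949 + 2302) = -6877/(-2647) = -6877*(-1/2647) = 6877/2647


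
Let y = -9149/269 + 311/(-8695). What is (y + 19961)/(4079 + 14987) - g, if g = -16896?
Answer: 753515551089421/44594516030 ≈ 16897.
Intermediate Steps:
y = -79634214/2338955 (y = -9149*1/269 + 311*(-1/8695) = -9149/269 - 311/8695 = -79634214/2338955 ≈ -34.047)
(y + 19961)/(4079 + 14987) - g = (-79634214/2338955 + 19961)/(4079 + 14987) - 1*(-16896) = (46608246541/2338955)/19066 + 16896 = (46608246541/2338955)*(1/19066) + 16896 = 46608246541/44594516030 + 16896 = 753515551089421/44594516030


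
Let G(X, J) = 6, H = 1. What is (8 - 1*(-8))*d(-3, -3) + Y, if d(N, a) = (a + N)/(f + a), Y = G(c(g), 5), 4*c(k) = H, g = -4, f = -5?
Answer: 18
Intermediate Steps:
c(k) = ¼ (c(k) = (¼)*1 = ¼)
Y = 6
d(N, a) = (N + a)/(-5 + a) (d(N, a) = (a + N)/(-5 + a) = (N + a)/(-5 + a))
(8 - 1*(-8))*d(-3, -3) + Y = (8 - 1*(-8))*((-3 - 3)/(-5 - 3)) + 6 = (8 + 8)*(-6/(-8)) + 6 = 16*(-⅛*(-6)) + 6 = 16*(¾) + 6 = 12 + 6 = 18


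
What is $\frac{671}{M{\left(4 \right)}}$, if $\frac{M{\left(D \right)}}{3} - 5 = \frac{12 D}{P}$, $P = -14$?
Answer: $\frac{427}{3} \approx 142.33$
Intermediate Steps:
$M{\left(D \right)} = 15 - \frac{18 D}{7}$ ($M{\left(D \right)} = 15 + 3 \frac{12 D}{-14} = 15 + 3 \cdot 12 D \left(- \frac{1}{14}\right) = 15 + 3 \left(- \frac{6 D}{7}\right) = 15 - \frac{18 D}{7}$)
$\frac{671}{M{\left(4 \right)}} = \frac{671}{15 - \frac{72}{7}} = \frac{671}{\frac{33}{7}} = 671 \cdot \frac{7}{33} = \frac{427}{3}$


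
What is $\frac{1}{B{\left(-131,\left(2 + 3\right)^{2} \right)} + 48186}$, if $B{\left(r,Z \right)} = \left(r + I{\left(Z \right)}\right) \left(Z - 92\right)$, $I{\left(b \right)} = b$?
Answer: $\frac{1}{55288} \approx 1.8087 \cdot 10^{-5}$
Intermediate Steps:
$B{\left(r,Z \right)} = \left(-92 + Z\right) \left(Z + r\right)$ ($B{\left(r,Z \right)} = \left(r + Z\right) \left(Z - 92\right) = \left(Z + r\right) \left(-92 + Z\right) = \left(-92 + Z\right) \left(Z + r\right)$)
$\frac{1}{B{\left(-131,\left(2 + 3\right)^{2} \right)} + 48186} = \frac{1}{\left(\left(\left(2 + 3\right)^{2}\right)^{2} - 92 \left(2 + 3\right)^{2} - -12052 + \left(2 + 3\right)^{2} \left(-131\right)\right) + 48186} = \frac{1}{\left(\left(5^{2}\right)^{2} - 92 \cdot 5^{2} + 12052 + 5^{2} \left(-131\right)\right) + 48186} = \frac{1}{\left(25^{2} - 2300 + 12052 + 25 \left(-131\right)\right) + 48186} = \frac{1}{\left(625 - 2300 + 12052 - 3275\right) + 48186} = \frac{1}{7102 + 48186} = \frac{1}{55288}$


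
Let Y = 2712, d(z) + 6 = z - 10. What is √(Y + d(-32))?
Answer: 6*√74 ≈ 51.614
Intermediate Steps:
d(z) = -16 + z (d(z) = -6 + (z - 10) = -6 + (-10 + z) = -16 + z)
√(Y + d(-32)) = √(2712 + (-16 - 32)) = √(2712 - 48) = √2664 = 6*√74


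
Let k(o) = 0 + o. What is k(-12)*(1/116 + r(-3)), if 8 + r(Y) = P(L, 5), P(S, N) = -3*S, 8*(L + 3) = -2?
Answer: -612/29 ≈ -21.103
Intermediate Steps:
L = -13/4 (L = -3 + (⅛)*(-2) = -3 - ¼ = -13/4 ≈ -3.2500)
k(o) = o
r(Y) = 7/4 (r(Y) = -8 - 3*(-13/4) = -8 + 39/4 = 7/4)
k(-12)*(1/116 + r(-3)) = -12*(1/116 + 7/4) = -12*51/29 = -612/29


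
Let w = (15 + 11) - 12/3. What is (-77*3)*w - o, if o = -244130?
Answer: 239048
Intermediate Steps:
w = 22 (w = 26 - 12*⅓ = 26 - 4 = 22)
(-77*3)*w - o = -77*3*22 - 1*(-244130) = -231*22 + 244130 = -5082 + 244130 = 239048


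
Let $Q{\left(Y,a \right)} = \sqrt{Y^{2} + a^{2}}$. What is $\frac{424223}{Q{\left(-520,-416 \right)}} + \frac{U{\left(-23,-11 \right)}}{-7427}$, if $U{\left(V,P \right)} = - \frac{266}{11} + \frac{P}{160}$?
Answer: $\frac{42681}{13071520} + \frac{424223 \sqrt{41}}{4264} \approx 637.05$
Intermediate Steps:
$U{\left(V,P \right)} = - \frac{266}{11} + \frac{P}{160}$ ($U{\left(V,P \right)} = \left(-266\right) \frac{1}{11} + P \frac{1}{160} = - \frac{266}{11} + \frac{P}{160}$)
$\frac{424223}{Q{\left(-520,-416 \right)}} + \frac{U{\left(-23,-11 \right)}}{-7427} = \frac{424223}{\sqrt{\left(-520\right)^{2} + \left(-416\right)^{2}}} + \frac{- \frac{266}{11} + \frac{1}{160} \left(-11\right)}{-7427} = \frac{424223}{\sqrt{270400 + 173056}} + \left(- \frac{266}{11} - \frac{11}{160}\right) \left(- \frac{1}{7427}\right) = \frac{424223}{\sqrt{443456}} - - \frac{42681}{13071520} = \frac{424223}{104 \sqrt{41}} + \frac{42681}{13071520} = 424223 \frac{\sqrt{41}}{4264} + \frac{42681}{13071520} = \frac{424223 \sqrt{41}}{4264} + \frac{42681}{13071520} = \frac{42681}{13071520} + \frac{424223 \sqrt{41}}{4264}$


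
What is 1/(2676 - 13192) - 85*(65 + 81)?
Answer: -130503561/10516 ≈ -12410.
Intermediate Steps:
1/(2676 - 13192) - 85*(65 + 81) = 1/(-10516) - 85*146 = -1/10516 - 12410 = -130503561/10516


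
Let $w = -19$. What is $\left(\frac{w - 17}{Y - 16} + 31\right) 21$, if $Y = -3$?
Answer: $\frac{13125}{19} \approx 690.79$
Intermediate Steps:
$\left(\frac{w - 17}{Y - 16} + 31\right) 21 = \left(\frac{-19 - 17}{-3 - 16} + 31\right) 21 = \left(- \frac{36}{-19} + 31\right) 21 = \left(\left(-36\right) \left(- \frac{1}{19}\right) + 31\right) 21 = \left(\frac{36}{19} + 31\right) 21 = \frac{625}{19} \cdot 21 = \frac{13125}{19}$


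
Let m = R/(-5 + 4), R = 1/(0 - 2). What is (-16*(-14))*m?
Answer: 112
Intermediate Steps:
R = -½ (R = 1/(-2) = -½ ≈ -0.50000)
m = ½ (m = -½/(-5 + 4) = -½/(-1) = -1*(-½) = ½ ≈ 0.50000)
(-16*(-14))*m = -16*(-14)*(½) = 224*(½) = 112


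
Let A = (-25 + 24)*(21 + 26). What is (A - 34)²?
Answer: 6561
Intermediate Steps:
A = -47 (A = -1*47 = -47)
(A - 34)² = (-47 - 34)² = (-81)² = 6561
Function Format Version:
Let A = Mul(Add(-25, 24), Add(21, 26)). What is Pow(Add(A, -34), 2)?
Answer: 6561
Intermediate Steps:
A = -47 (A = Mul(-1, 47) = -47)
Pow(Add(A, -34), 2) = Pow(Add(-47, -34), 2) = Pow(-81, 2) = 6561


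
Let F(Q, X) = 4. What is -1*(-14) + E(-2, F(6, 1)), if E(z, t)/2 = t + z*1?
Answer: 18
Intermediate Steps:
E(z, t) = 2*t + 2*z (E(z, t) = 2*(t + z*1) = 2*(t + z) = 2*t + 2*z)
-1*(-14) + E(-2, F(6, 1)) = -1*(-14) + (2*4 + 2*(-2)) = 14 + (8 - 4) = 14 + 4 = 18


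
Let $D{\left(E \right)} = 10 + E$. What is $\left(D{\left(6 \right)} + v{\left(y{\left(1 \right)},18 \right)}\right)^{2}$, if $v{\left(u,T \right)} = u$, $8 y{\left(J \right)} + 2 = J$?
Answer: $\frac{16129}{64} \approx 252.02$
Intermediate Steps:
$y{\left(J \right)} = - \frac{1}{4} + \frac{J}{8}$
$\left(D{\left(6 \right)} + v{\left(y{\left(1 \right)},18 \right)}\right)^{2} = \left(\left(10 + 6\right) + \left(- \frac{1}{4} + \frac{1}{8} \cdot 1\right)\right)^{2} = \left(16 + \left(- \frac{1}{4} + \frac{1}{8}\right)\right)^{2} = \left(16 - \frac{1}{8}\right)^{2} = \left(\frac{127}{8}\right)^{2} = \frac{16129}{64}$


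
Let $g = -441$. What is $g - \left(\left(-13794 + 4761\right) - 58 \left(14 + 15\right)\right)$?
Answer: $10274$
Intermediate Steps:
$g - \left(\left(-13794 + 4761\right) - 58 \left(14 + 15\right)\right) = -441 - \left(\left(-13794 + 4761\right) - 58 \left(14 + 15\right)\right) = -441 - \left(-9033 - 1682\right) = -441 - -10715 = -441 + 10715 = 10274$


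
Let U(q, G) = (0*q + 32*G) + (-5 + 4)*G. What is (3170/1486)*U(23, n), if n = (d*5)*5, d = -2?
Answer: -2456750/743 ≈ -3306.5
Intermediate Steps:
n = -50 (n = -2*5*5 = -10*5 = -50)
U(q, G) = 31*G (U(q, G) = (0 + 32*G) - G = 32*G - G = 31*G)
(3170/1486)*U(23, n) = (3170/1486)*(31*(-50)) = (3170*(1/1486))*(-1550) = (1585/743)*(-1550) = -2456750/743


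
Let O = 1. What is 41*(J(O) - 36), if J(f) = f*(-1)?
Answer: -1517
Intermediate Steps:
J(f) = -f
41*(J(O) - 36) = 41*(-1*1 - 36) = 41*(-1 - 36) = 41*(-37) = -1517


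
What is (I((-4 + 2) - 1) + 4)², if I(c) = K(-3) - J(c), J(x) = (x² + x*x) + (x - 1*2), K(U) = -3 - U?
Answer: 81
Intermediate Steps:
J(x) = -2 + x + 2*x² (J(x) = (x² + x²) + (x - 2) = 2*x² + (-2 + x) = -2 + x + 2*x²)
I(c) = 2 - c - 2*c² (I(c) = (-3 - 1*(-3)) - (-2 + c + 2*c²) = (-3 + 3) + (2 - c - 2*c²) = 0 + (2 - c - 2*c²) = 2 - c - 2*c²)
(I((-4 + 2) - 1) + 4)² = ((2 - ((-4 + 2) - 1) - 2*((-4 + 2) - 1)²) + 4)² = ((2 - (-2 - 1) - 2*(-2 - 1)²) + 4)² = ((2 - 1*(-3) - 2*(-3)²) + 4)² = ((2 + 3 - 2*9) + 4)² = ((2 + 3 - 18) + 4)² = (-13 + 4)² = (-9)² = 81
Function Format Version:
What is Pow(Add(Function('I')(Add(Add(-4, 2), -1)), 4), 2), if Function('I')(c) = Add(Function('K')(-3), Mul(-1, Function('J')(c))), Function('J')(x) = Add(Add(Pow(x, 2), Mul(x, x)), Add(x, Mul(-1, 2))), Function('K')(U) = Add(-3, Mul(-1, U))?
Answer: 81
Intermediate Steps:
Function('J')(x) = Add(-2, x, Mul(2, Pow(x, 2))) (Function('J')(x) = Add(Add(Pow(x, 2), Pow(x, 2)), Add(x, -2)) = Add(Mul(2, Pow(x, 2)), Add(-2, x)) = Add(-2, x, Mul(2, Pow(x, 2))))
Function('I')(c) = Add(2, Mul(-1, c), Mul(-2, Pow(c, 2))) (Function('I')(c) = Add(Add(-3, Mul(-1, -3)), Mul(-1, Add(-2, c, Mul(2, Pow(c, 2))))) = Add(Add(-3, 3), Add(2, Mul(-1, c), Mul(-2, Pow(c, 2)))) = Add(0, Add(2, Mul(-1, c), Mul(-2, Pow(c, 2)))) = Add(2, Mul(-1, c), Mul(-2, Pow(c, 2))))
Pow(Add(Function('I')(Add(Add(-4, 2), -1)), 4), 2) = Pow(Add(Add(2, Mul(-1, Add(Add(-4, 2), -1)), Mul(-2, Pow(Add(Add(-4, 2), -1), 2))), 4), 2) = Pow(Add(Add(2, Mul(-1, Add(-2, -1)), Mul(-2, Pow(Add(-2, -1), 2))), 4), 2) = Pow(Add(Add(2, Mul(-1, -3), Mul(-2, Pow(-3, 2))), 4), 2) = Pow(Add(Add(2, 3, Mul(-2, 9)), 4), 2) = Pow(Add(Add(2, 3, -18), 4), 2) = Pow(Add(-13, 4), 2) = Pow(-9, 2) = 81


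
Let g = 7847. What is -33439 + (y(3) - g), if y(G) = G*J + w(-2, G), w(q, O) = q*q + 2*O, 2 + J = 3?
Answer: -41273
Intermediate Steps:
J = 1 (J = -2 + 3 = 1)
w(q, O) = q² + 2*O
y(G) = 4 + 3*G (y(G) = G*1 + ((-2)² + 2*G) = G + (4 + 2*G) = 4 + 3*G)
-33439 + (y(3) - g) = -33439 + ((4 + 3*3) - 1*7847) = -33439 + ((4 + 9) - 7847) = -33439 + (13 - 7847) = -33439 - 7834 = -41273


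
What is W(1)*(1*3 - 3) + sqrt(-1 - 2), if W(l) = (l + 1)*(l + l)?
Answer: I*sqrt(3) ≈ 1.732*I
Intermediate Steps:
W(l) = 2*l*(1 + l) (W(l) = (1 + l)*(2*l) = 2*l*(1 + l))
W(1)*(1*3 - 3) + sqrt(-1 - 2) = (2*1*(1 + 1))*(1*3 - 3) + sqrt(-1 - 2) = (2*1*2)*(3 - 3) + sqrt(-3) = 4*0 + I*sqrt(3) = 0 + I*sqrt(3) = I*sqrt(3)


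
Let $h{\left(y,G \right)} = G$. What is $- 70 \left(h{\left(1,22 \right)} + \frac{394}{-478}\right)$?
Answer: $- \frac{354270}{239} \approx -1482.3$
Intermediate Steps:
$- 70 \left(h{\left(1,22 \right)} + \frac{394}{-478}\right) = - 70 \left(22 + \frac{394}{-478}\right) = - 70 \left(22 + 394 \left(- \frac{1}{478}\right)\right) = - 70 \left(22 - \frac{197}{239}\right) = \left(-70\right) \frac{5061}{239} = - \frac{354270}{239}$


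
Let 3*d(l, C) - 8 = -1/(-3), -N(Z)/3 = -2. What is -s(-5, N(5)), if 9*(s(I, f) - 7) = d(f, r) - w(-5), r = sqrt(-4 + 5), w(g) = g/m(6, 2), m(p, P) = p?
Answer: -1199/162 ≈ -7.4012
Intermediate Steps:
w(g) = g/6
N(Z) = 6 (N(Z) = -3*(-2) = 6)
r = 1 (r = sqrt(1) = 1)
d(l, C) = 25/9 (d(l, C) = 8/3 + (-1/(-3))/3 = 8/3 + (-1*(-1/3))/3 = 8/3 + (1/3)*(1/3) = 8/3 + 1/9 = 25/9)
s(I, f) = 1199/162 (s(I, f) = 7 + (25/9 - (-5)/6)/9 = 7 + (25/9 - 1*(-5/6))/9 = 7 + (25/9 + 5/6)/9 = 7 + (1/9)*(65/18) = 7 + 65/162 = 1199/162)
-s(-5, N(5)) = -1*1199/162 = -1199/162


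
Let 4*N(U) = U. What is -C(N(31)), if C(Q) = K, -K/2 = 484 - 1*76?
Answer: 816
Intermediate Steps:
N(U) = U/4
K = -816 (K = -2*(484 - 1*76) = -2*(484 - 76) = -2*408 = -816)
C(Q) = -816
-C(N(31)) = -1*(-816) = 816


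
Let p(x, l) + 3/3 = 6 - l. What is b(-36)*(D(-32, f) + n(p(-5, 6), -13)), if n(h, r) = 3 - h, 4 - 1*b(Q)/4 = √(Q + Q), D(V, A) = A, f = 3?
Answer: 112 - 168*I*√2 ≈ 112.0 - 237.59*I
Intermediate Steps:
b(Q) = 16 - 4*√2*√Q (b(Q) = 16 - 4*√(Q + Q) = 16 - 4*√2*√Q)
p(x, l) = 5 - l (p(x, l) = -1 + (6 - l) = 5 - l)
b(-36)*(D(-32, f) + n(p(-5, 6), -13)) = (16 - 4*√2*√(-36))*(3 + (3 - (5 - 1*6))) = (16 - 4*√2*6*I)*(3 + (3 - (5 - 6))) = (16 - 24*I*√2)*(3 + (3 - 1*(-1))) = (16 - 24*I*√2)*(3 + (3 + 1)) = (16 - 24*I*√2)*(3 + 4) = (16 - 24*I*√2)*7 = 112 - 168*I*√2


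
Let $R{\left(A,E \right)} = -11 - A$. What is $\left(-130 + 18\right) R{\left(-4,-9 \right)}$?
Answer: $784$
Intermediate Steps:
$\left(-130 + 18\right) R{\left(-4,-9 \right)} = \left(-130 + 18\right) \left(-11 - -4\right) = - 112 \left(-11 + 4\right) = \left(-112\right) \left(-7\right) = 784$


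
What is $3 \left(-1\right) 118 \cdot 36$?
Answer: $-12744$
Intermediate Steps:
$3 \left(-1\right) 118 \cdot 36 = \left(-3\right) 4248 = -12744$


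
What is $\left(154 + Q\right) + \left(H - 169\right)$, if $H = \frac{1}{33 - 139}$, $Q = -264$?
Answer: $- \frac{29575}{106} \approx -279.01$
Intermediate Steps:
$H = - \frac{1}{106}$ ($H = \frac{1}{-106} = - \frac{1}{106} \approx -0.009434$)
$\left(154 + Q\right) + \left(H - 169\right) = \left(154 - 264\right) - \frac{17915}{106} = -110 - \frac{17915}{106} = - \frac{29575}{106}$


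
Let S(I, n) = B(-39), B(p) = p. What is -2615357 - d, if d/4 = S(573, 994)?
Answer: -2615201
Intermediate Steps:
S(I, n) = -39
d = -156 (d = 4*(-39) = -156)
-2615357 - d = -2615357 - 1*(-156) = -2615357 + 156 = -2615201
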